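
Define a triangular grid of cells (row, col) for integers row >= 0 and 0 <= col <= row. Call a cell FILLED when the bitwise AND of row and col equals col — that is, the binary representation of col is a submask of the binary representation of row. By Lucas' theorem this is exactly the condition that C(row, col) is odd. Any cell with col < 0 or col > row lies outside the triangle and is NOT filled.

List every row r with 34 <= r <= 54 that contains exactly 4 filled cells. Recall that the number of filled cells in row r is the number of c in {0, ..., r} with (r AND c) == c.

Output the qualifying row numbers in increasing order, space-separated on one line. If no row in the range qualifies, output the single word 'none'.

Answer: 34 36 40 48

Derivation:
Row r has 2^popcount(r) filled cells, so we need popcount(r) = log2(4) = 2.
Scan r = 34..54 and keep those with exactly 2 one-bits:
r=34=100010 popcount=2 -> KEEP
r=35=100011 popcount=3 -> skip
r=36=100100 popcount=2 -> KEEP
r=37=100101 popcount=3 -> skip
r=38=100110 popcount=3 -> skip
r=39=100111 popcount=4 -> skip
r=40=101000 popcount=2 -> KEEP
r=41=101001 popcount=3 -> skip
r=42=101010 popcount=3 -> skip
r=43=101011 popcount=4 -> skip
r=44=101100 popcount=3 -> skip
r=45=101101 popcount=4 -> skip
r=46=101110 popcount=4 -> skip
r=47=101111 popcount=5 -> skip
r=48=110000 popcount=2 -> KEEP
r=49=110001 popcount=3 -> skip
r=50=110010 popcount=3 -> skip
r=51=110011 popcount=4 -> skip
r=52=110100 popcount=3 -> skip
r=53=110101 popcount=4 -> skip
r=54=110110 popcount=4 -> skip
Kept rows: 34 36 40 48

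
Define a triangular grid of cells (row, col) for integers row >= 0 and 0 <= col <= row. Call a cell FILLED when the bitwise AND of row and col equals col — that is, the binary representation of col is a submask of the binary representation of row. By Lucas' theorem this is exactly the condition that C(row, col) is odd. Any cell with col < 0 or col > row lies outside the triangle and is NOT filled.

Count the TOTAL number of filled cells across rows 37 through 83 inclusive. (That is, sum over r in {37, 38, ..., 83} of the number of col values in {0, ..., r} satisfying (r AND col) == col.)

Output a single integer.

Answer: 662

Derivation:
r37=100101 pc3: +8 =8
r38=100110 pc3: +8 =16
r39=100111 pc4: +16 =32
r40=101000 pc2: +4 =36
r41=101001 pc3: +8 =44
r42=101010 pc3: +8 =52
r43=101011 pc4: +16 =68
r44=101100 pc3: +8 =76
r45=101101 pc4: +16 =92
r46=101110 pc4: +16 =108
r47=101111 pc5: +32 =140
r48=110000 pc2: +4 =144
r49=110001 pc3: +8 =152
r50=110010 pc3: +8 =160
r51=110011 pc4: +16 =176
r52=110100 pc3: +8 =184
r53=110101 pc4: +16 =200
r54=110110 pc4: +16 =216
r55=110111 pc5: +32 =248
r56=111000 pc3: +8 =256
r57=111001 pc4: +16 =272
r58=111010 pc4: +16 =288
r59=111011 pc5: +32 =320
r60=111100 pc4: +16 =336
r61=111101 pc5: +32 =368
r62=111110 pc5: +32 =400
r63=111111 pc6: +64 =464
r64=1000000 pc1: +2 =466
r65=1000001 pc2: +4 =470
r66=1000010 pc2: +4 =474
r67=1000011 pc3: +8 =482
r68=1000100 pc2: +4 =486
r69=1000101 pc3: +8 =494
r70=1000110 pc3: +8 =502
r71=1000111 pc4: +16 =518
r72=1001000 pc2: +4 =522
r73=1001001 pc3: +8 =530
r74=1001010 pc3: +8 =538
r75=1001011 pc4: +16 =554
r76=1001100 pc3: +8 =562
r77=1001101 pc4: +16 =578
r78=1001110 pc4: +16 =594
r79=1001111 pc5: +32 =626
r80=1010000 pc2: +4 =630
r81=1010001 pc3: +8 =638
r82=1010010 pc3: +8 =646
r83=1010011 pc4: +16 =662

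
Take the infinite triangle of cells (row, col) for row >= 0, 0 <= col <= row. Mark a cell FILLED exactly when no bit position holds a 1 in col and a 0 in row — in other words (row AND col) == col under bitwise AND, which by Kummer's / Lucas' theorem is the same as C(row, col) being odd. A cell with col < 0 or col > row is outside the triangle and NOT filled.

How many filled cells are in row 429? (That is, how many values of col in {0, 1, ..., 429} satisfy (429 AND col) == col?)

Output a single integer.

429 in binary = 110101101
popcount(429) = number of 1-bits in 110101101 = 6
A col c satisfies (429 AND c) == c iff every set bit of c is also set in 429; each of the 6 set bits of 429 can independently be on or off in c.
count = 2^6 = 64

Answer: 64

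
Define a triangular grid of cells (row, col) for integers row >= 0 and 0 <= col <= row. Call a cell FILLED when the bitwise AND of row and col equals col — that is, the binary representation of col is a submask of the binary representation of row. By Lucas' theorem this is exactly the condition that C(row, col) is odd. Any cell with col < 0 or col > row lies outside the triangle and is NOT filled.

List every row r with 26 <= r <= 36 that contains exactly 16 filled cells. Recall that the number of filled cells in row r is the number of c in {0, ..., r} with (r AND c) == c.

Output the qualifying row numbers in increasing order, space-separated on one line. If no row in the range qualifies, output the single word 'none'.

Row r has 2^popcount(r) filled cells, so we need popcount(r) = log2(16) = 4.
Scan r = 26..36 and keep those with exactly 4 one-bits:
r=26=11010 popcount=3 -> skip
r=27=11011 popcount=4 -> KEEP
r=28=11100 popcount=3 -> skip
r=29=11101 popcount=4 -> KEEP
r=30=11110 popcount=4 -> KEEP
r=31=11111 popcount=5 -> skip
r=32=100000 popcount=1 -> skip
r=33=100001 popcount=2 -> skip
r=34=100010 popcount=2 -> skip
r=35=100011 popcount=3 -> skip
r=36=100100 popcount=2 -> skip
Kept rows: 27 29 30

Answer: 27 29 30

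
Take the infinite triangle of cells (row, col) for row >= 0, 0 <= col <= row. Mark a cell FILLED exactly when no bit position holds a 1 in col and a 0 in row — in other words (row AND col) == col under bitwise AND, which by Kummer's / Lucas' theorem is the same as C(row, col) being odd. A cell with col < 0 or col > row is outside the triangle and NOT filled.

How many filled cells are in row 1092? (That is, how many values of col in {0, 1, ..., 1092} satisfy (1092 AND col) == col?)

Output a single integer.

1092 in binary = 10001000100
popcount(1092) = number of 1-bits in 10001000100 = 3
A col c satisfies (1092 AND c) == c iff every set bit of c is also set in 1092; each of the 3 set bits of 1092 can independently be on or off in c.
count = 2^3 = 8

Answer: 8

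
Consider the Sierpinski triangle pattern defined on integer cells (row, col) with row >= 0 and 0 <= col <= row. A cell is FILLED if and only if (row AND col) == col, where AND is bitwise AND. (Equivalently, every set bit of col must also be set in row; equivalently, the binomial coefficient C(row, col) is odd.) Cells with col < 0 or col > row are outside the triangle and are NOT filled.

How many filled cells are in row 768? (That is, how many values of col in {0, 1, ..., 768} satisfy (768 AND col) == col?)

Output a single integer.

Answer: 4

Derivation:
768 in binary = 1100000000
popcount(768) = number of 1-bits in 1100000000 = 2
A col c satisfies (768 AND c) == c iff every set bit of c is also set in 768; each of the 2 set bits of 768 can independently be on or off in c.
count = 2^2 = 4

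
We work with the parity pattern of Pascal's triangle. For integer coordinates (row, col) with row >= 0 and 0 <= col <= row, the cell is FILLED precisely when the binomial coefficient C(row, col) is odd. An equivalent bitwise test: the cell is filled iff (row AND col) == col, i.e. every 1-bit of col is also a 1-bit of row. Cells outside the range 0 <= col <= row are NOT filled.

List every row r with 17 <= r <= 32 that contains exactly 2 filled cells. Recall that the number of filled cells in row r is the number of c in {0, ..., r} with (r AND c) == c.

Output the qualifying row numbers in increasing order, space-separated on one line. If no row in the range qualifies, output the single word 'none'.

Row r has 2^popcount(r) filled cells, so we need popcount(r) = log2(2) = 1.
Scan r = 17..32 and keep those with exactly 1 one-bits:
r=17=10001 popcount=2 -> skip
r=18=10010 popcount=2 -> skip
r=19=10011 popcount=3 -> skip
r=20=10100 popcount=2 -> skip
r=21=10101 popcount=3 -> skip
r=22=10110 popcount=3 -> skip
r=23=10111 popcount=4 -> skip
r=24=11000 popcount=2 -> skip
r=25=11001 popcount=3 -> skip
r=26=11010 popcount=3 -> skip
r=27=11011 popcount=4 -> skip
r=28=11100 popcount=3 -> skip
r=29=11101 popcount=4 -> skip
r=30=11110 popcount=4 -> skip
r=31=11111 popcount=5 -> skip
r=32=100000 popcount=1 -> KEEP
Kept rows: 32

Answer: 32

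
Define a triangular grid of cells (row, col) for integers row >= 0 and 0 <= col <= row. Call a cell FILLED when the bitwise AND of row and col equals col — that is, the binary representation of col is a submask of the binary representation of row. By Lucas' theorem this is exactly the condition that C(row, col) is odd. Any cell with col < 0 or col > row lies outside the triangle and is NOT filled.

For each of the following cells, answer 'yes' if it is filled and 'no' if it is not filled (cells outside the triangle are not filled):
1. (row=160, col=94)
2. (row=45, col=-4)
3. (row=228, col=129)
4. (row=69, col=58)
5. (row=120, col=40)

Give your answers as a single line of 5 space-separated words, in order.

Answer: no no no no yes

Derivation:
(160,94): row=0b10100000, col=0b1011110, row AND col = 0b0 = 0; 0 != 94 -> empty
(45,-4): col outside [0, 45] -> not filled
(228,129): row=0b11100100, col=0b10000001, row AND col = 0b10000000 = 128; 128 != 129 -> empty
(69,58): row=0b1000101, col=0b111010, row AND col = 0b0 = 0; 0 != 58 -> empty
(120,40): row=0b1111000, col=0b101000, row AND col = 0b101000 = 40; 40 == 40 -> filled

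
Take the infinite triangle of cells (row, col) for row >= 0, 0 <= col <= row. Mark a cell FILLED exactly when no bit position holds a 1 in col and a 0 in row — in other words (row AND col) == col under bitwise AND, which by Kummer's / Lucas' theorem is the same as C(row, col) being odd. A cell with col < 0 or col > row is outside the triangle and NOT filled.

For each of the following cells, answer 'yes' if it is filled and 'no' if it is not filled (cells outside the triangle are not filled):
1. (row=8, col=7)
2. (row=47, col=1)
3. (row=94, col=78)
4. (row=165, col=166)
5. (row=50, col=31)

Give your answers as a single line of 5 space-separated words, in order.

(8,7): row=0b1000, col=0b111, row AND col = 0b0 = 0; 0 != 7 -> empty
(47,1): row=0b101111, col=0b1, row AND col = 0b1 = 1; 1 == 1 -> filled
(94,78): row=0b1011110, col=0b1001110, row AND col = 0b1001110 = 78; 78 == 78 -> filled
(165,166): col outside [0, 165] -> not filled
(50,31): row=0b110010, col=0b11111, row AND col = 0b10010 = 18; 18 != 31 -> empty

Answer: no yes yes no no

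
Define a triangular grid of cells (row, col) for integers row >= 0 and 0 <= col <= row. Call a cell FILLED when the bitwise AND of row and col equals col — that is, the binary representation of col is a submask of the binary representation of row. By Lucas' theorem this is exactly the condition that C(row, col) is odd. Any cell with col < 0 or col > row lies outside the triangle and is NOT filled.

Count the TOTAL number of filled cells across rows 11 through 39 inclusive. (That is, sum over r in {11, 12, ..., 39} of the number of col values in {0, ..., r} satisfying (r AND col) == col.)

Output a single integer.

r11=1011 pc3: +8 =8
r12=1100 pc2: +4 =12
r13=1101 pc3: +8 =20
r14=1110 pc3: +8 =28
r15=1111 pc4: +16 =44
r16=10000 pc1: +2 =46
r17=10001 pc2: +4 =50
r18=10010 pc2: +4 =54
r19=10011 pc3: +8 =62
r20=10100 pc2: +4 =66
r21=10101 pc3: +8 =74
r22=10110 pc3: +8 =82
r23=10111 pc4: +16 =98
r24=11000 pc2: +4 =102
r25=11001 pc3: +8 =110
r26=11010 pc3: +8 =118
r27=11011 pc4: +16 =134
r28=11100 pc3: +8 =142
r29=11101 pc4: +16 =158
r30=11110 pc4: +16 =174
r31=11111 pc5: +32 =206
r32=100000 pc1: +2 =208
r33=100001 pc2: +4 =212
r34=100010 pc2: +4 =216
r35=100011 pc3: +8 =224
r36=100100 pc2: +4 =228
r37=100101 pc3: +8 =236
r38=100110 pc3: +8 =244
r39=100111 pc4: +16 =260

Answer: 260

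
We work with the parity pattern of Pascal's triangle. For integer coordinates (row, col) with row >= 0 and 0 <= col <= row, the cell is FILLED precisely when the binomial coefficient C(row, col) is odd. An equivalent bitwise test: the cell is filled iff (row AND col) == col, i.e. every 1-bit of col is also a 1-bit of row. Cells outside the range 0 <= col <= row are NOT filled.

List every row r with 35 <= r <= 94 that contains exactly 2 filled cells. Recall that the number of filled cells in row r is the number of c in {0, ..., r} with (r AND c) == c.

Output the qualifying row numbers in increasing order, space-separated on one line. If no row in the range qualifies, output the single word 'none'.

Row r has 2^popcount(r) filled cells, so we need popcount(r) = log2(2) = 1.
Scan r = 35..94 and keep those with exactly 1 one-bits:
r=35=100011 popcount=3 -> skip
r=36=100100 popcount=2 -> skip
r=37=100101 popcount=3 -> skip
r=38=100110 popcount=3 -> skip
r=39=100111 popcount=4 -> skip
r=40=101000 popcount=2 -> skip
r=41=101001 popcount=3 -> skip
r=42=101010 popcount=3 -> skip
r=43=101011 popcount=4 -> skip
r=44=101100 popcount=3 -> skip
r=45=101101 popcount=4 -> skip
r=46=101110 popcount=4 -> skip
r=47=101111 popcount=5 -> skip
r=48=110000 popcount=2 -> skip
r=49=110001 popcount=3 -> skip
r=50=110010 popcount=3 -> skip
r=51=110011 popcount=4 -> skip
r=52=110100 popcount=3 -> skip
r=53=110101 popcount=4 -> skip
r=54=110110 popcount=4 -> skip
r=55=110111 popcount=5 -> skip
r=56=111000 popcount=3 -> skip
r=57=111001 popcount=4 -> skip
r=58=111010 popcount=4 -> skip
r=59=111011 popcount=5 -> skip
r=60=111100 popcount=4 -> skip
r=61=111101 popcount=5 -> skip
r=62=111110 popcount=5 -> skip
r=63=111111 popcount=6 -> skip
r=64=1000000 popcount=1 -> KEEP
r=65=1000001 popcount=2 -> skip
r=66=1000010 popcount=2 -> skip
r=67=1000011 popcount=3 -> skip
r=68=1000100 popcount=2 -> skip
r=69=1000101 popcount=3 -> skip
r=70=1000110 popcount=3 -> skip
r=71=1000111 popcount=4 -> skip
r=72=1001000 popcount=2 -> skip
r=73=1001001 popcount=3 -> skip
r=74=1001010 popcount=3 -> skip
r=75=1001011 popcount=4 -> skip
r=76=1001100 popcount=3 -> skip
r=77=1001101 popcount=4 -> skip
r=78=1001110 popcount=4 -> skip
r=79=1001111 popcount=5 -> skip
r=80=1010000 popcount=2 -> skip
r=81=1010001 popcount=3 -> skip
r=82=1010010 popcount=3 -> skip
r=83=1010011 popcount=4 -> skip
r=84=1010100 popcount=3 -> skip
r=85=1010101 popcount=4 -> skip
r=86=1010110 popcount=4 -> skip
r=87=1010111 popcount=5 -> skip
r=88=1011000 popcount=3 -> skip
r=89=1011001 popcount=4 -> skip
r=90=1011010 popcount=4 -> skip
r=91=1011011 popcount=5 -> skip
r=92=1011100 popcount=4 -> skip
r=93=1011101 popcount=5 -> skip
r=94=1011110 popcount=5 -> skip
Kept rows: 64

Answer: 64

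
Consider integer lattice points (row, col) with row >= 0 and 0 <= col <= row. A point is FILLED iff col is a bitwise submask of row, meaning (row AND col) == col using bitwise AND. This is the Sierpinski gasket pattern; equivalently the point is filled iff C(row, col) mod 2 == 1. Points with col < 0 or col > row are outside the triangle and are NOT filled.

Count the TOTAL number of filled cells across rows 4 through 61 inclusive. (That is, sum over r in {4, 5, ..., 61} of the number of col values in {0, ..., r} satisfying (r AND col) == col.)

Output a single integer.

r4=100 pc1: +2 =2
r5=101 pc2: +4 =6
r6=110 pc2: +4 =10
r7=111 pc3: +8 =18
r8=1000 pc1: +2 =20
r9=1001 pc2: +4 =24
r10=1010 pc2: +4 =28
r11=1011 pc3: +8 =36
r12=1100 pc2: +4 =40
r13=1101 pc3: +8 =48
r14=1110 pc3: +8 =56
r15=1111 pc4: +16 =72
r16=10000 pc1: +2 =74
r17=10001 pc2: +4 =78
r18=10010 pc2: +4 =82
r19=10011 pc3: +8 =90
r20=10100 pc2: +4 =94
r21=10101 pc3: +8 =102
r22=10110 pc3: +8 =110
r23=10111 pc4: +16 =126
r24=11000 pc2: +4 =130
r25=11001 pc3: +8 =138
r26=11010 pc3: +8 =146
r27=11011 pc4: +16 =162
r28=11100 pc3: +8 =170
r29=11101 pc4: +16 =186
r30=11110 pc4: +16 =202
r31=11111 pc5: +32 =234
r32=100000 pc1: +2 =236
r33=100001 pc2: +4 =240
r34=100010 pc2: +4 =244
r35=100011 pc3: +8 =252
r36=100100 pc2: +4 =256
r37=100101 pc3: +8 =264
r38=100110 pc3: +8 =272
r39=100111 pc4: +16 =288
r40=101000 pc2: +4 =292
r41=101001 pc3: +8 =300
r42=101010 pc3: +8 =308
r43=101011 pc4: +16 =324
r44=101100 pc3: +8 =332
r45=101101 pc4: +16 =348
r46=101110 pc4: +16 =364
r47=101111 pc5: +32 =396
r48=110000 pc2: +4 =400
r49=110001 pc3: +8 =408
r50=110010 pc3: +8 =416
r51=110011 pc4: +16 =432
r52=110100 pc3: +8 =440
r53=110101 pc4: +16 =456
r54=110110 pc4: +16 =472
r55=110111 pc5: +32 =504
r56=111000 pc3: +8 =512
r57=111001 pc4: +16 =528
r58=111010 pc4: +16 =544
r59=111011 pc5: +32 =576
r60=111100 pc4: +16 =592
r61=111101 pc5: +32 =624

Answer: 624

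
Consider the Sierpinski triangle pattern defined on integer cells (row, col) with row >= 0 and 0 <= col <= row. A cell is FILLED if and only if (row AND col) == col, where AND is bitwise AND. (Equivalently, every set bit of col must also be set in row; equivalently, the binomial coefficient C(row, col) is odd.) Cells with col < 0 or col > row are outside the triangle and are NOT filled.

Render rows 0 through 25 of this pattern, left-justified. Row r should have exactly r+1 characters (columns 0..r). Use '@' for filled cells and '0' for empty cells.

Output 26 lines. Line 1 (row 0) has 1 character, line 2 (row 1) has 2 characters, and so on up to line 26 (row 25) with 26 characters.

r0=0: @
r1=1: @@
r2=10: @0@
r3=11: @@@@
r4=100: @000@
r5=101: @@00@@
r6=110: @0@0@0@
r7=111: @@@@@@@@
r8=1000: @0000000@
r9=1001: @@000000@@
r10=1010: @0@00000@0@
r11=1011: @@@@0000@@@@
r12=1100: @000@000@000@
r13=1101: @@00@@00@@00@@
r14=1110: @0@0@0@0@0@0@0@
r15=1111: @@@@@@@@@@@@@@@@
r16=10000: @000000000000000@
r17=10001: @@00000000000000@@
r18=10010: @0@0000000000000@0@
r19=10011: @@@@000000000000@@@@
r20=10100: @000@00000000000@000@
r21=10101: @@00@@0000000000@@00@@
r22=10110: @0@0@0@000000000@0@0@0@
r23=10111: @@@@@@@@00000000@@@@@@@@
r24=11000: @0000000@0000000@0000000@
r25=11001: @@000000@@000000@@000000@@

Answer: @
@@
@0@
@@@@
@000@
@@00@@
@0@0@0@
@@@@@@@@
@0000000@
@@000000@@
@0@00000@0@
@@@@0000@@@@
@000@000@000@
@@00@@00@@00@@
@0@0@0@0@0@0@0@
@@@@@@@@@@@@@@@@
@000000000000000@
@@00000000000000@@
@0@0000000000000@0@
@@@@000000000000@@@@
@000@00000000000@000@
@@00@@0000000000@@00@@
@0@0@0@000000000@0@0@0@
@@@@@@@@00000000@@@@@@@@
@0000000@0000000@0000000@
@@000000@@000000@@000000@@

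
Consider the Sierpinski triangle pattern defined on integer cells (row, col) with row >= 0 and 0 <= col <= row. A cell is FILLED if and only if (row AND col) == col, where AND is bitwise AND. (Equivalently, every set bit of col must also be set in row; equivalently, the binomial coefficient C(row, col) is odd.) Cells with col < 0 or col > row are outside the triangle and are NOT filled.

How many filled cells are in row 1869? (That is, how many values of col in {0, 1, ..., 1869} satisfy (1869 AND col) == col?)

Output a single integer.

1869 in binary = 11101001101
popcount(1869) = number of 1-bits in 11101001101 = 7
A col c satisfies (1869 AND c) == c iff every set bit of c is also set in 1869; each of the 7 set bits of 1869 can independently be on or off in c.
count = 2^7 = 128

Answer: 128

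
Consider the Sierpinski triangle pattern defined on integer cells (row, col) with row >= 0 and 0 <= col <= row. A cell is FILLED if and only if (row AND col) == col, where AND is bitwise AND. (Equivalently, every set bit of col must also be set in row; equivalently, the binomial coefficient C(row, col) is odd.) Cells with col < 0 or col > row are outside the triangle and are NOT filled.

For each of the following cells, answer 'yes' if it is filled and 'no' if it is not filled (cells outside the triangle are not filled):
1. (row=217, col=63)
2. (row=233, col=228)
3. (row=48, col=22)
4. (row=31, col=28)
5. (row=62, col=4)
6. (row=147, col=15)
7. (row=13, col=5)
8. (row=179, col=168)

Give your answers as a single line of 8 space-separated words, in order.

Answer: no no no yes yes no yes no

Derivation:
(217,63): row=0b11011001, col=0b111111, row AND col = 0b11001 = 25; 25 != 63 -> empty
(233,228): row=0b11101001, col=0b11100100, row AND col = 0b11100000 = 224; 224 != 228 -> empty
(48,22): row=0b110000, col=0b10110, row AND col = 0b10000 = 16; 16 != 22 -> empty
(31,28): row=0b11111, col=0b11100, row AND col = 0b11100 = 28; 28 == 28 -> filled
(62,4): row=0b111110, col=0b100, row AND col = 0b100 = 4; 4 == 4 -> filled
(147,15): row=0b10010011, col=0b1111, row AND col = 0b11 = 3; 3 != 15 -> empty
(13,5): row=0b1101, col=0b101, row AND col = 0b101 = 5; 5 == 5 -> filled
(179,168): row=0b10110011, col=0b10101000, row AND col = 0b10100000 = 160; 160 != 168 -> empty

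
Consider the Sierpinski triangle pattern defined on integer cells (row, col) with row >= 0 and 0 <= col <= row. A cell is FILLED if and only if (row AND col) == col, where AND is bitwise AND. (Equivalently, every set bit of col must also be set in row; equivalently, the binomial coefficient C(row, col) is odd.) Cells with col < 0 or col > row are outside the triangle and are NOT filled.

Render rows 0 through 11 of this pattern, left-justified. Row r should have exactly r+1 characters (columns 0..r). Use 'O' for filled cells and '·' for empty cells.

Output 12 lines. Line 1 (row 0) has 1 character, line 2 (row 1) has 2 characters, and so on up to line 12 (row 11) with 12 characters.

r0=0: O
r1=1: OO
r2=10: O·O
r3=11: OOOO
r4=100: O···O
r5=101: OO··OO
r6=110: O·O·O·O
r7=111: OOOOOOOO
r8=1000: O·······O
r9=1001: OO······OO
r10=1010: O·O·····O·O
r11=1011: OOOO····OOOO

Answer: O
OO
O·O
OOOO
O···O
OO··OO
O·O·O·O
OOOOOOOO
O·······O
OO······OO
O·O·····O·O
OOOO····OOOO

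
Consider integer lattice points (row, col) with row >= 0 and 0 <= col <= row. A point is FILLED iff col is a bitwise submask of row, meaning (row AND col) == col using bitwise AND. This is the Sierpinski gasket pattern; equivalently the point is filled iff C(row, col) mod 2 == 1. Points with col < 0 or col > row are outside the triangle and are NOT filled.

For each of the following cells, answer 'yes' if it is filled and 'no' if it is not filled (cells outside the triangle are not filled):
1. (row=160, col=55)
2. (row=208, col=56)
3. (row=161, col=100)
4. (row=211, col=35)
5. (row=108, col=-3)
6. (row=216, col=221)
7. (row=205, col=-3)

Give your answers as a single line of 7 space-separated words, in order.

Answer: no no no no no no no

Derivation:
(160,55): row=0b10100000, col=0b110111, row AND col = 0b100000 = 32; 32 != 55 -> empty
(208,56): row=0b11010000, col=0b111000, row AND col = 0b10000 = 16; 16 != 56 -> empty
(161,100): row=0b10100001, col=0b1100100, row AND col = 0b100000 = 32; 32 != 100 -> empty
(211,35): row=0b11010011, col=0b100011, row AND col = 0b11 = 3; 3 != 35 -> empty
(108,-3): col outside [0, 108] -> not filled
(216,221): col outside [0, 216] -> not filled
(205,-3): col outside [0, 205] -> not filled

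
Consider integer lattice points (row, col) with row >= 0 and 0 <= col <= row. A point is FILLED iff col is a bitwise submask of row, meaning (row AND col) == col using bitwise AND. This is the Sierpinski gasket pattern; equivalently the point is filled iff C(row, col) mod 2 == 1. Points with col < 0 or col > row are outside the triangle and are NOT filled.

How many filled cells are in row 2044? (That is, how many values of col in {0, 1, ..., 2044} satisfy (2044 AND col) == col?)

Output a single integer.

Answer: 512

Derivation:
2044 in binary = 11111111100
popcount(2044) = number of 1-bits in 11111111100 = 9
A col c satisfies (2044 AND c) == c iff every set bit of c is also set in 2044; each of the 9 set bits of 2044 can independently be on or off in c.
count = 2^9 = 512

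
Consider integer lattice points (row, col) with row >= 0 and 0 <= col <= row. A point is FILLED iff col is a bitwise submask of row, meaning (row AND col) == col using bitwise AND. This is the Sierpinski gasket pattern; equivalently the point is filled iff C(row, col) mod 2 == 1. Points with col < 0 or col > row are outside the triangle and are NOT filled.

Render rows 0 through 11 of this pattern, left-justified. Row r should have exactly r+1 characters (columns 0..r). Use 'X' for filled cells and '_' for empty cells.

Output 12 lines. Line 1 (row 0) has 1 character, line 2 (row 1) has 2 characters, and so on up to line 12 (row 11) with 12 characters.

Answer: X
XX
X_X
XXXX
X___X
XX__XX
X_X_X_X
XXXXXXXX
X_______X
XX______XX
X_X_____X_X
XXXX____XXXX

Derivation:
r0=0: X
r1=1: XX
r2=10: X_X
r3=11: XXXX
r4=100: X___X
r5=101: XX__XX
r6=110: X_X_X_X
r7=111: XXXXXXXX
r8=1000: X_______X
r9=1001: XX______XX
r10=1010: X_X_____X_X
r11=1011: XXXX____XXXX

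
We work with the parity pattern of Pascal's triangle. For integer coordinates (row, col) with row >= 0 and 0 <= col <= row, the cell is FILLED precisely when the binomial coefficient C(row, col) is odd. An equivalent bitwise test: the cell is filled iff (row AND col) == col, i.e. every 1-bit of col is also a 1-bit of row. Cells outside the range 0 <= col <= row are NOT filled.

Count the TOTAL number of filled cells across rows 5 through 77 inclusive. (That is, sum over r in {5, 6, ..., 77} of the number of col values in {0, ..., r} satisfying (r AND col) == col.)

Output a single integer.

r5=101 pc2: +4 =4
r6=110 pc2: +4 =8
r7=111 pc3: +8 =16
r8=1000 pc1: +2 =18
r9=1001 pc2: +4 =22
r10=1010 pc2: +4 =26
r11=1011 pc3: +8 =34
r12=1100 pc2: +4 =38
r13=1101 pc3: +8 =46
r14=1110 pc3: +8 =54
r15=1111 pc4: +16 =70
r16=10000 pc1: +2 =72
r17=10001 pc2: +4 =76
r18=10010 pc2: +4 =80
r19=10011 pc3: +8 =88
r20=10100 pc2: +4 =92
r21=10101 pc3: +8 =100
r22=10110 pc3: +8 =108
r23=10111 pc4: +16 =124
r24=11000 pc2: +4 =128
r25=11001 pc3: +8 =136
r26=11010 pc3: +8 =144
r27=11011 pc4: +16 =160
r28=11100 pc3: +8 =168
r29=11101 pc4: +16 =184
r30=11110 pc4: +16 =200
r31=11111 pc5: +32 =232
r32=100000 pc1: +2 =234
r33=100001 pc2: +4 =238
r34=100010 pc2: +4 =242
r35=100011 pc3: +8 =250
r36=100100 pc2: +4 =254
r37=100101 pc3: +8 =262
r38=100110 pc3: +8 =270
r39=100111 pc4: +16 =286
r40=101000 pc2: +4 =290
r41=101001 pc3: +8 =298
r42=101010 pc3: +8 =306
r43=101011 pc4: +16 =322
r44=101100 pc3: +8 =330
r45=101101 pc4: +16 =346
r46=101110 pc4: +16 =362
r47=101111 pc5: +32 =394
r48=110000 pc2: +4 =398
r49=110001 pc3: +8 =406
r50=110010 pc3: +8 =414
r51=110011 pc4: +16 =430
r52=110100 pc3: +8 =438
r53=110101 pc4: +16 =454
r54=110110 pc4: +16 =470
r55=110111 pc5: +32 =502
r56=111000 pc3: +8 =510
r57=111001 pc4: +16 =526
r58=111010 pc4: +16 =542
r59=111011 pc5: +32 =574
r60=111100 pc4: +16 =590
r61=111101 pc5: +32 =622
r62=111110 pc5: +32 =654
r63=111111 pc6: +64 =718
r64=1000000 pc1: +2 =720
r65=1000001 pc2: +4 =724
r66=1000010 pc2: +4 =728
r67=1000011 pc3: +8 =736
r68=1000100 pc2: +4 =740
r69=1000101 pc3: +8 =748
r70=1000110 pc3: +8 =756
r71=1000111 pc4: +16 =772
r72=1001000 pc2: +4 =776
r73=1001001 pc3: +8 =784
r74=1001010 pc3: +8 =792
r75=1001011 pc4: +16 =808
r76=1001100 pc3: +8 =816
r77=1001101 pc4: +16 =832

Answer: 832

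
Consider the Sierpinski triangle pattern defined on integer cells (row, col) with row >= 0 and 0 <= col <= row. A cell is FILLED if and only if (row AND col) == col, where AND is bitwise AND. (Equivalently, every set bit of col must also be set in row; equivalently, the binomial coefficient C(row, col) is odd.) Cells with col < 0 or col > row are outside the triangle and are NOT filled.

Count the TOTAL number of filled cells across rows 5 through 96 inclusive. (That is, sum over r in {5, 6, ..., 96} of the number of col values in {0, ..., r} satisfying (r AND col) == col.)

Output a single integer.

Answer: 1208

Derivation:
r5=101 pc2: +4 =4
r6=110 pc2: +4 =8
r7=111 pc3: +8 =16
r8=1000 pc1: +2 =18
r9=1001 pc2: +4 =22
r10=1010 pc2: +4 =26
r11=1011 pc3: +8 =34
r12=1100 pc2: +4 =38
r13=1101 pc3: +8 =46
r14=1110 pc3: +8 =54
r15=1111 pc4: +16 =70
r16=10000 pc1: +2 =72
r17=10001 pc2: +4 =76
r18=10010 pc2: +4 =80
r19=10011 pc3: +8 =88
r20=10100 pc2: +4 =92
r21=10101 pc3: +8 =100
r22=10110 pc3: +8 =108
r23=10111 pc4: +16 =124
r24=11000 pc2: +4 =128
r25=11001 pc3: +8 =136
r26=11010 pc3: +8 =144
r27=11011 pc4: +16 =160
r28=11100 pc3: +8 =168
r29=11101 pc4: +16 =184
r30=11110 pc4: +16 =200
r31=11111 pc5: +32 =232
r32=100000 pc1: +2 =234
r33=100001 pc2: +4 =238
r34=100010 pc2: +4 =242
r35=100011 pc3: +8 =250
r36=100100 pc2: +4 =254
r37=100101 pc3: +8 =262
r38=100110 pc3: +8 =270
r39=100111 pc4: +16 =286
r40=101000 pc2: +4 =290
r41=101001 pc3: +8 =298
r42=101010 pc3: +8 =306
r43=101011 pc4: +16 =322
r44=101100 pc3: +8 =330
r45=101101 pc4: +16 =346
r46=101110 pc4: +16 =362
r47=101111 pc5: +32 =394
r48=110000 pc2: +4 =398
r49=110001 pc3: +8 =406
r50=110010 pc3: +8 =414
r51=110011 pc4: +16 =430
r52=110100 pc3: +8 =438
r53=110101 pc4: +16 =454
r54=110110 pc4: +16 =470
r55=110111 pc5: +32 =502
r56=111000 pc3: +8 =510
r57=111001 pc4: +16 =526
r58=111010 pc4: +16 =542
r59=111011 pc5: +32 =574
r60=111100 pc4: +16 =590
r61=111101 pc5: +32 =622
r62=111110 pc5: +32 =654
r63=111111 pc6: +64 =718
r64=1000000 pc1: +2 =720
r65=1000001 pc2: +4 =724
r66=1000010 pc2: +4 =728
r67=1000011 pc3: +8 =736
r68=1000100 pc2: +4 =740
r69=1000101 pc3: +8 =748
r70=1000110 pc3: +8 =756
r71=1000111 pc4: +16 =772
r72=1001000 pc2: +4 =776
r73=1001001 pc3: +8 =784
r74=1001010 pc3: +8 =792
r75=1001011 pc4: +16 =808
r76=1001100 pc3: +8 =816
r77=1001101 pc4: +16 =832
r78=1001110 pc4: +16 =848
r79=1001111 pc5: +32 =880
r80=1010000 pc2: +4 =884
r81=1010001 pc3: +8 =892
r82=1010010 pc3: +8 =900
r83=1010011 pc4: +16 =916
r84=1010100 pc3: +8 =924
r85=1010101 pc4: +16 =940
r86=1010110 pc4: +16 =956
r87=1010111 pc5: +32 =988
r88=1011000 pc3: +8 =996
r89=1011001 pc4: +16 =1012
r90=1011010 pc4: +16 =1028
r91=1011011 pc5: +32 =1060
r92=1011100 pc4: +16 =1076
r93=1011101 pc5: +32 =1108
r94=1011110 pc5: +32 =1140
r95=1011111 pc6: +64 =1204
r96=1100000 pc2: +4 =1208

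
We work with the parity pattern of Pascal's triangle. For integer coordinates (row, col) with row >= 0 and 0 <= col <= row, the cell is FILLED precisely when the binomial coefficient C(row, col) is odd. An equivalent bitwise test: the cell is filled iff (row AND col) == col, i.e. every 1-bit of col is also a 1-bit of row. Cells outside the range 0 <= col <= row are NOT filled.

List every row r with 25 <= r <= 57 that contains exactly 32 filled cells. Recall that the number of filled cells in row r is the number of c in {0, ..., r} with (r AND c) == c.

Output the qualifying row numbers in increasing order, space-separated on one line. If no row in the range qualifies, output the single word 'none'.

Answer: 31 47 55

Derivation:
Row r has 2^popcount(r) filled cells, so we need popcount(r) = log2(32) = 5.
Scan r = 25..57 and keep those with exactly 5 one-bits:
r=25=11001 popcount=3 -> skip
r=26=11010 popcount=3 -> skip
r=27=11011 popcount=4 -> skip
r=28=11100 popcount=3 -> skip
r=29=11101 popcount=4 -> skip
r=30=11110 popcount=4 -> skip
r=31=11111 popcount=5 -> KEEP
r=32=100000 popcount=1 -> skip
r=33=100001 popcount=2 -> skip
r=34=100010 popcount=2 -> skip
r=35=100011 popcount=3 -> skip
r=36=100100 popcount=2 -> skip
r=37=100101 popcount=3 -> skip
r=38=100110 popcount=3 -> skip
r=39=100111 popcount=4 -> skip
r=40=101000 popcount=2 -> skip
r=41=101001 popcount=3 -> skip
r=42=101010 popcount=3 -> skip
r=43=101011 popcount=4 -> skip
r=44=101100 popcount=3 -> skip
r=45=101101 popcount=4 -> skip
r=46=101110 popcount=4 -> skip
r=47=101111 popcount=5 -> KEEP
r=48=110000 popcount=2 -> skip
r=49=110001 popcount=3 -> skip
r=50=110010 popcount=3 -> skip
r=51=110011 popcount=4 -> skip
r=52=110100 popcount=3 -> skip
r=53=110101 popcount=4 -> skip
r=54=110110 popcount=4 -> skip
r=55=110111 popcount=5 -> KEEP
r=56=111000 popcount=3 -> skip
r=57=111001 popcount=4 -> skip
Kept rows: 31 47 55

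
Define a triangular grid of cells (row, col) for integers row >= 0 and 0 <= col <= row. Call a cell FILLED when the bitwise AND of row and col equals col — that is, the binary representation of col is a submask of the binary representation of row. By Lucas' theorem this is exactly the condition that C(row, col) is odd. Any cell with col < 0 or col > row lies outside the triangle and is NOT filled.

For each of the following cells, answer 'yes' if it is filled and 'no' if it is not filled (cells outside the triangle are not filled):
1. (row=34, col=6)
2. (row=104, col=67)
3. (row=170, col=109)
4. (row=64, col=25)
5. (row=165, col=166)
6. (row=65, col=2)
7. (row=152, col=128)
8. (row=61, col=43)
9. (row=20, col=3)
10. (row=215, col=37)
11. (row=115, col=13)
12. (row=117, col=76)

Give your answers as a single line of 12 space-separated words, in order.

Answer: no no no no no no yes no no no no no

Derivation:
(34,6): row=0b100010, col=0b110, row AND col = 0b10 = 2; 2 != 6 -> empty
(104,67): row=0b1101000, col=0b1000011, row AND col = 0b1000000 = 64; 64 != 67 -> empty
(170,109): row=0b10101010, col=0b1101101, row AND col = 0b101000 = 40; 40 != 109 -> empty
(64,25): row=0b1000000, col=0b11001, row AND col = 0b0 = 0; 0 != 25 -> empty
(165,166): col outside [0, 165] -> not filled
(65,2): row=0b1000001, col=0b10, row AND col = 0b0 = 0; 0 != 2 -> empty
(152,128): row=0b10011000, col=0b10000000, row AND col = 0b10000000 = 128; 128 == 128 -> filled
(61,43): row=0b111101, col=0b101011, row AND col = 0b101001 = 41; 41 != 43 -> empty
(20,3): row=0b10100, col=0b11, row AND col = 0b0 = 0; 0 != 3 -> empty
(215,37): row=0b11010111, col=0b100101, row AND col = 0b101 = 5; 5 != 37 -> empty
(115,13): row=0b1110011, col=0b1101, row AND col = 0b1 = 1; 1 != 13 -> empty
(117,76): row=0b1110101, col=0b1001100, row AND col = 0b1000100 = 68; 68 != 76 -> empty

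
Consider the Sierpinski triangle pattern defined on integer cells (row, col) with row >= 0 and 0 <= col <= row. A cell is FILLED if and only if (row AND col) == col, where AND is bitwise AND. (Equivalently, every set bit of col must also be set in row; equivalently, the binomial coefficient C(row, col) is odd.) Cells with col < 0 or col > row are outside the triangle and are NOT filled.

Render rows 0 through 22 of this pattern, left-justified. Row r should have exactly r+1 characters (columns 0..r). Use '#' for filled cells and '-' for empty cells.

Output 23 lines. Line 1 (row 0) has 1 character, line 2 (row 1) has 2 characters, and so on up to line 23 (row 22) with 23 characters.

Answer: #
##
#-#
####
#---#
##--##
#-#-#-#
########
#-------#
##------##
#-#-----#-#
####----####
#---#---#---#
##--##--##--##
#-#-#-#-#-#-#-#
################
#---------------#
##--------------##
#-#-------------#-#
####------------####
#---#-----------#---#
##--##----------##--##
#-#-#-#---------#-#-#-#

Derivation:
r0=0: #
r1=1: ##
r2=10: #-#
r3=11: ####
r4=100: #---#
r5=101: ##--##
r6=110: #-#-#-#
r7=111: ########
r8=1000: #-------#
r9=1001: ##------##
r10=1010: #-#-----#-#
r11=1011: ####----####
r12=1100: #---#---#---#
r13=1101: ##--##--##--##
r14=1110: #-#-#-#-#-#-#-#
r15=1111: ################
r16=10000: #---------------#
r17=10001: ##--------------##
r18=10010: #-#-------------#-#
r19=10011: ####------------####
r20=10100: #---#-----------#---#
r21=10101: ##--##----------##--##
r22=10110: #-#-#-#---------#-#-#-#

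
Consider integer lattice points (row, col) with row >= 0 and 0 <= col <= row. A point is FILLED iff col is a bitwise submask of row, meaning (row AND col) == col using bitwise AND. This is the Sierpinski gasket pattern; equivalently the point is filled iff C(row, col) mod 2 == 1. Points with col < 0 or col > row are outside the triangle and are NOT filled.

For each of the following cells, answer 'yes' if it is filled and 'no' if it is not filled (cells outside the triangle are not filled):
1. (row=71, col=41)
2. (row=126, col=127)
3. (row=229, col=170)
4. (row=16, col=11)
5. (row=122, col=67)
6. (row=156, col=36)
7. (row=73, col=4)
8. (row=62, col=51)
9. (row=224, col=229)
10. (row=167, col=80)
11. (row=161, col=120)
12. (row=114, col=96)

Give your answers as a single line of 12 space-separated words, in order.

(71,41): row=0b1000111, col=0b101001, row AND col = 0b1 = 1; 1 != 41 -> empty
(126,127): col outside [0, 126] -> not filled
(229,170): row=0b11100101, col=0b10101010, row AND col = 0b10100000 = 160; 160 != 170 -> empty
(16,11): row=0b10000, col=0b1011, row AND col = 0b0 = 0; 0 != 11 -> empty
(122,67): row=0b1111010, col=0b1000011, row AND col = 0b1000010 = 66; 66 != 67 -> empty
(156,36): row=0b10011100, col=0b100100, row AND col = 0b100 = 4; 4 != 36 -> empty
(73,4): row=0b1001001, col=0b100, row AND col = 0b0 = 0; 0 != 4 -> empty
(62,51): row=0b111110, col=0b110011, row AND col = 0b110010 = 50; 50 != 51 -> empty
(224,229): col outside [0, 224] -> not filled
(167,80): row=0b10100111, col=0b1010000, row AND col = 0b0 = 0; 0 != 80 -> empty
(161,120): row=0b10100001, col=0b1111000, row AND col = 0b100000 = 32; 32 != 120 -> empty
(114,96): row=0b1110010, col=0b1100000, row AND col = 0b1100000 = 96; 96 == 96 -> filled

Answer: no no no no no no no no no no no yes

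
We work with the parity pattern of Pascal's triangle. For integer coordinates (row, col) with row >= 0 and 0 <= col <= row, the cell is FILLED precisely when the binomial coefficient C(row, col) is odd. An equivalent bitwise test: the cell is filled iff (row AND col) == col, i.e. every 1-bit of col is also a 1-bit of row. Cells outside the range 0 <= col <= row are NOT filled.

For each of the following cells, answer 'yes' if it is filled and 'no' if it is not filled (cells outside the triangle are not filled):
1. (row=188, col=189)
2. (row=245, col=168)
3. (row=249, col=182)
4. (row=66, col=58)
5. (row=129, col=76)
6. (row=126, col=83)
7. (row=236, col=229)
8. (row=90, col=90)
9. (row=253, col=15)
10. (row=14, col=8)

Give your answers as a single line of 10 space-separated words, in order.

(188,189): col outside [0, 188] -> not filled
(245,168): row=0b11110101, col=0b10101000, row AND col = 0b10100000 = 160; 160 != 168 -> empty
(249,182): row=0b11111001, col=0b10110110, row AND col = 0b10110000 = 176; 176 != 182 -> empty
(66,58): row=0b1000010, col=0b111010, row AND col = 0b10 = 2; 2 != 58 -> empty
(129,76): row=0b10000001, col=0b1001100, row AND col = 0b0 = 0; 0 != 76 -> empty
(126,83): row=0b1111110, col=0b1010011, row AND col = 0b1010010 = 82; 82 != 83 -> empty
(236,229): row=0b11101100, col=0b11100101, row AND col = 0b11100100 = 228; 228 != 229 -> empty
(90,90): row=0b1011010, col=0b1011010, row AND col = 0b1011010 = 90; 90 == 90 -> filled
(253,15): row=0b11111101, col=0b1111, row AND col = 0b1101 = 13; 13 != 15 -> empty
(14,8): row=0b1110, col=0b1000, row AND col = 0b1000 = 8; 8 == 8 -> filled

Answer: no no no no no no no yes no yes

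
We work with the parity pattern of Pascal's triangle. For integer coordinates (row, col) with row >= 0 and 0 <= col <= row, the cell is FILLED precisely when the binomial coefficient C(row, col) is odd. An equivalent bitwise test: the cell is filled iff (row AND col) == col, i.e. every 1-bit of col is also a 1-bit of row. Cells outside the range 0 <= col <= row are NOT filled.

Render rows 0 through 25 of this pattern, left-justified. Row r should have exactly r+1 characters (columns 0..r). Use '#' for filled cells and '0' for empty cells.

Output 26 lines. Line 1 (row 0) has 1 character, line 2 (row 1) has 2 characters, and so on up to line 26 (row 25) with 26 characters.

Answer: #
##
#0#
####
#000#
##00##
#0#0#0#
########
#0000000#
##000000##
#0#00000#0#
####0000####
#000#000#000#
##00##00##00##
#0#0#0#0#0#0#0#
################
#000000000000000#
##00000000000000##
#0#0000000000000#0#
####000000000000####
#000#00000000000#000#
##00##0000000000##00##
#0#0#0#000000000#0#0#0#
########00000000########
#0000000#0000000#0000000#
##000000##000000##000000##

Derivation:
r0=0: #
r1=1: ##
r2=10: #0#
r3=11: ####
r4=100: #000#
r5=101: ##00##
r6=110: #0#0#0#
r7=111: ########
r8=1000: #0000000#
r9=1001: ##000000##
r10=1010: #0#00000#0#
r11=1011: ####0000####
r12=1100: #000#000#000#
r13=1101: ##00##00##00##
r14=1110: #0#0#0#0#0#0#0#
r15=1111: ################
r16=10000: #000000000000000#
r17=10001: ##00000000000000##
r18=10010: #0#0000000000000#0#
r19=10011: ####000000000000####
r20=10100: #000#00000000000#000#
r21=10101: ##00##0000000000##00##
r22=10110: #0#0#0#000000000#0#0#0#
r23=10111: ########00000000########
r24=11000: #0000000#0000000#0000000#
r25=11001: ##000000##000000##000000##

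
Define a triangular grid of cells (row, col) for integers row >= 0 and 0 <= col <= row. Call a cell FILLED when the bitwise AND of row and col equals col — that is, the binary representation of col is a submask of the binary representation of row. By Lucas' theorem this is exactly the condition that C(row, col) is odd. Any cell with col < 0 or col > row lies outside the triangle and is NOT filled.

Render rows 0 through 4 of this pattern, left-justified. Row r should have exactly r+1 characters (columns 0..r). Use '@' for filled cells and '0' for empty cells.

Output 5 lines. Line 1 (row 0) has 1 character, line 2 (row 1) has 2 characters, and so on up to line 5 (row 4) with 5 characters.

Answer: @
@@
@0@
@@@@
@000@

Derivation:
r0=0: @
r1=1: @@
r2=10: @0@
r3=11: @@@@
r4=100: @000@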